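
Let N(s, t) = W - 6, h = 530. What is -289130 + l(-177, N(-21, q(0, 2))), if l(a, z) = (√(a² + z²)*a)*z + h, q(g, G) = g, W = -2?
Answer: -288600 + 1416*√31393 ≈ -37712.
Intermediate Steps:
N(s, t) = -8 (N(s, t) = -2 - 6 = -8)
l(a, z) = 530 + a*z*√(a² + z²) (l(a, z) = (√(a² + z²)*a)*z + 530 = (a*√(a² + z²))*z + 530 = a*z*√(a² + z²) + 530 = 530 + a*z*√(a² + z²))
-289130 + l(-177, N(-21, q(0, 2))) = -289130 + (530 - 177*(-8)*√((-177)² + (-8)²)) = -289130 + (530 - 177*(-8)*√(31329 + 64)) = -289130 + (530 - 177*(-8)*√31393) = -289130 + (530 + 1416*√31393) = -288600 + 1416*√31393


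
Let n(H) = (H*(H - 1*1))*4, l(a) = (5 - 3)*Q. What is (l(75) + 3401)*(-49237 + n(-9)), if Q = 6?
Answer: -166817201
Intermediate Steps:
l(a) = 12 (l(a) = (5 - 3)*6 = 2*6 = 12)
n(H) = 4*H*(-1 + H) (n(H) = (H*(H - 1))*4 = (H*(-1 + H))*4 = 4*H*(-1 + H))
(l(75) + 3401)*(-49237 + n(-9)) = (12 + 3401)*(-49237 + 4*(-9)*(-1 - 9)) = 3413*(-49237 + 4*(-9)*(-10)) = 3413*(-49237 + 360) = 3413*(-48877) = -166817201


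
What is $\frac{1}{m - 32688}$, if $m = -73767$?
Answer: $- \frac{1}{106455} \approx -9.3936 \cdot 10^{-6}$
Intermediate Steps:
$\frac{1}{m - 32688} = \frac{1}{-73767 - 32688} = \frac{1}{-106455} = - \frac{1}{106455}$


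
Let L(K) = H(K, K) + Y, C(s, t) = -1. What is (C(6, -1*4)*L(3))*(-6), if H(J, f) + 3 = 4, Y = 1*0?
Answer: 6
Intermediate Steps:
Y = 0
H(J, f) = 1 (H(J, f) = -3 + 4 = 1)
L(K) = 1 (L(K) = 1 + 0 = 1)
(C(6, -1*4)*L(3))*(-6) = -1*1*(-6) = -1*(-6) = 6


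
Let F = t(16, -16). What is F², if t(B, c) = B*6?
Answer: 9216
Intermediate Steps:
t(B, c) = 6*B
F = 96 (F = 6*16 = 96)
F² = 96² = 9216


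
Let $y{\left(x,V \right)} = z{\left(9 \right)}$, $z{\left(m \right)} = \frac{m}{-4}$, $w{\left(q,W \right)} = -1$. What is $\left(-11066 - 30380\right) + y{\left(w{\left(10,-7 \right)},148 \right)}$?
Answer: $- \frac{165793}{4} \approx -41448.0$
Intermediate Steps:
$z{\left(m \right)} = - \frac{m}{4}$ ($z{\left(m \right)} = m \left(- \frac{1}{4}\right) = - \frac{m}{4}$)
$y{\left(x,V \right)} = - \frac{9}{4}$ ($y{\left(x,V \right)} = \left(- \frac{1}{4}\right) 9 = - \frac{9}{4}$)
$\left(-11066 - 30380\right) + y{\left(w{\left(10,-7 \right)},148 \right)} = \left(-11066 - 30380\right) - \frac{9}{4} = -41446 - \frac{9}{4} = - \frac{165793}{4}$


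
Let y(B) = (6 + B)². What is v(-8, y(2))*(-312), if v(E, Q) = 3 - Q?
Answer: 19032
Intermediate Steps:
v(-8, y(2))*(-312) = (3 - (6 + 2)²)*(-312) = (3 - 1*8²)*(-312) = (3 - 1*64)*(-312) = (3 - 64)*(-312) = -61*(-312) = 19032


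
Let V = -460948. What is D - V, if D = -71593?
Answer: 389355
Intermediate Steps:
D - V = -71593 - 1*(-460948) = -71593 + 460948 = 389355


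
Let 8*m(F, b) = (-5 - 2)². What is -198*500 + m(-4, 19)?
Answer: -791951/8 ≈ -98994.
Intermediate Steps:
m(F, b) = 49/8 (m(F, b) = (-5 - 2)²/8 = (⅛)*(-7)² = (⅛)*49 = 49/8)
-198*500 + m(-4, 19) = -198*500 + 49/8 = -99000 + 49/8 = -791951/8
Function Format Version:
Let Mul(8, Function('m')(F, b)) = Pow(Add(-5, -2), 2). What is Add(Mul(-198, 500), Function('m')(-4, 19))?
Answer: Rational(-791951, 8) ≈ -98994.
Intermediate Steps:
Function('m')(F, b) = Rational(49, 8) (Function('m')(F, b) = Mul(Rational(1, 8), Pow(Add(-5, -2), 2)) = Mul(Rational(1, 8), Pow(-7, 2)) = Mul(Rational(1, 8), 49) = Rational(49, 8))
Add(Mul(-198, 500), Function('m')(-4, 19)) = Add(Mul(-198, 500), Rational(49, 8)) = Add(-99000, Rational(49, 8)) = Rational(-791951, 8)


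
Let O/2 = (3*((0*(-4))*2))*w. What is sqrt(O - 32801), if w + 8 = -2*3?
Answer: I*sqrt(32801) ≈ 181.11*I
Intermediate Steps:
w = -14 (w = -8 - 2*3 = -8 - 6 = -14)
O = 0 (O = 2*((3*((0*(-4))*2))*(-14)) = 2*((3*(0*2))*(-14)) = 2*((3*0)*(-14)) = 2*(0*(-14)) = 2*0 = 0)
sqrt(O - 32801) = sqrt(0 - 32801) = sqrt(-32801) = I*sqrt(32801)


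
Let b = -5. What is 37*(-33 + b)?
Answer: -1406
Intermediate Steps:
37*(-33 + b) = 37*(-33 - 5) = 37*(-38) = -1406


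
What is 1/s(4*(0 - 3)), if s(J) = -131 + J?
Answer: -1/143 ≈ -0.0069930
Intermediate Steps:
1/s(4*(0 - 3)) = 1/(-131 + 4*(0 - 3)) = 1/(-131 + 4*(-3)) = 1/(-131 - 12) = 1/(-143) = -1/143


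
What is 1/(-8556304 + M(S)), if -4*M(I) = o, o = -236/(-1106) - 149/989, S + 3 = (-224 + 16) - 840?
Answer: -2187668/18718352493377 ≈ -1.1687e-7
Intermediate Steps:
S = -1051 (S = -3 + ((-224 + 16) - 840) = -3 + (-208 - 840) = -3 - 1048 = -1051)
o = 34305/546917 (o = -236*(-1/1106) - 149*1/989 = 118/553 - 149/989 = 34305/546917 ≈ 0.062724)
M(I) = -34305/2187668 (M(I) = -1/4*34305/546917 = -34305/2187668)
1/(-8556304 + M(S)) = 1/(-8556304 - 34305/2187668) = 1/(-18718352493377/2187668) = -2187668/18718352493377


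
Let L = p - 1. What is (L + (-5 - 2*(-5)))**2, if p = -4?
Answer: 0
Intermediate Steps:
L = -5 (L = -4 - 1 = -5)
(L + (-5 - 2*(-5)))**2 = (-5 + (-5 - 2*(-5)))**2 = (-5 + (-5 + 10))**2 = (-5 + 5)**2 = 0**2 = 0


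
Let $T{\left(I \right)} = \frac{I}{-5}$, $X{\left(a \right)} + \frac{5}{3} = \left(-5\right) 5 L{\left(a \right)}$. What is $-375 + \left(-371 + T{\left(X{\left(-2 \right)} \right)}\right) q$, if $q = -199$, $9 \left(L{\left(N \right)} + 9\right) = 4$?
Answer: $\frac{737104}{9} \approx 81901.0$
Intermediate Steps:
$L{\left(N \right)} = - \frac{77}{9}$ ($L{\left(N \right)} = -9 + \frac{1}{9} \cdot 4 = -9 + \frac{4}{9} = - \frac{77}{9}$)
$X{\left(a \right)} = \frac{1910}{9}$ ($X{\left(a \right)} = - \frac{5}{3} + \left(-5\right) 5 \left(- \frac{77}{9}\right) = - \frac{5}{3} - - \frac{1925}{9} = - \frac{5}{3} + \frac{1925}{9} = \frac{1910}{9}$)
$T{\left(I \right)} = - \frac{I}{5}$ ($T{\left(I \right)} = I \left(- \frac{1}{5}\right) = - \frac{I}{5}$)
$-375 + \left(-371 + T{\left(X{\left(-2 \right)} \right)}\right) q = -375 + \left(-371 - \frac{382}{9}\right) \left(-199\right) = -375 - - \frac{740479}{9} = -375 + \frac{740479}{9} = \frac{737104}{9}$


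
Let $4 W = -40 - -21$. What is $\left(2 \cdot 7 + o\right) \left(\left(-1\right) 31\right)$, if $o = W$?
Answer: $- \frac{1147}{4} \approx -286.75$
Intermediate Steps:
$W = - \frac{19}{4}$ ($W = \frac{-40 - -21}{4} = \frac{-40 + 21}{4} = \frac{1}{4} \left(-19\right) = - \frac{19}{4} \approx -4.75$)
$o = - \frac{19}{4} \approx -4.75$
$\left(2 \cdot 7 + o\right) \left(\left(-1\right) 31\right) = \left(2 \cdot 7 - \frac{19}{4}\right) \left(\left(-1\right) 31\right) = \left(14 - \frac{19}{4}\right) \left(-31\right) = \frac{37}{4} \left(-31\right) = - \frac{1147}{4}$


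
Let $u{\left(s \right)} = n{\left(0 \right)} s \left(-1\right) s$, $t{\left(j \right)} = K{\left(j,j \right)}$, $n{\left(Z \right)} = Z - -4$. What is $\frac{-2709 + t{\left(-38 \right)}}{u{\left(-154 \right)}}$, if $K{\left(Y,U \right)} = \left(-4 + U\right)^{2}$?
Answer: $\frac{135}{13552} \approx 0.0099616$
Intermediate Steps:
$n{\left(Z \right)} = 4 + Z$ ($n{\left(Z \right)} = Z + 4 = 4 + Z$)
$t{\left(j \right)} = \left(-4 + j\right)^{2}$
$u{\left(s \right)} = - 4 s^{2}$ ($u{\left(s \right)} = \left(4 + 0\right) s \left(-1\right) s = 4 - s s = 4 \left(- s^{2}\right) = - 4 s^{2}$)
$\frac{-2709 + t{\left(-38 \right)}}{u{\left(-154 \right)}} = \frac{-2709 + \left(-4 - 38\right)^{2}}{\left(-4\right) \left(-154\right)^{2}} = \frac{-2709 + \left(-42\right)^{2}}{\left(-4\right) 23716} = \frac{-2709 + 1764}{-94864} = \left(-945\right) \left(- \frac{1}{94864}\right) = \frac{135}{13552}$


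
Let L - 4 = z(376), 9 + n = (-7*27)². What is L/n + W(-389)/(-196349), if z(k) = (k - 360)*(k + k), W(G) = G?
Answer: 198095711/584334624 ≈ 0.33901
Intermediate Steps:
n = 35712 (n = -9 + (-7*27)² = -9 + (-189)² = -9 + 35721 = 35712)
z(k) = 2*k*(-360 + k) (z(k) = (-360 + k)*(2*k) = 2*k*(-360 + k))
L = 12036 (L = 4 + 2*376*(-360 + 376) = 4 + 2*376*16 = 4 + 12032 = 12036)
L/n + W(-389)/(-196349) = 12036/35712 - 389/(-196349) = 12036*(1/35712) - 389*(-1/196349) = 1003/2976 + 389/196349 = 198095711/584334624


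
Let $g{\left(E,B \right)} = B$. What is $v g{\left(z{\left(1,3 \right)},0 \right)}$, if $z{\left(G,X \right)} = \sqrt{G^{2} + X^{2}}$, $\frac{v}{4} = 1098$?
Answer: $0$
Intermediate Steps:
$v = 4392$ ($v = 4 \cdot 1098 = 4392$)
$v g{\left(z{\left(1,3 \right)},0 \right)} = 4392 \cdot 0 = 0$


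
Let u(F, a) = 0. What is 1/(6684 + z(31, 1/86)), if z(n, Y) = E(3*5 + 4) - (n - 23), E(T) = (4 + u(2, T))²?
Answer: 1/6692 ≈ 0.00014943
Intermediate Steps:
E(T) = 16 (E(T) = (4 + 0)² = 4² = 16)
z(n, Y) = 39 - n (z(n, Y) = 16 - (n - 23) = 16 - (-23 + n) = 16 + (23 - n) = 39 - n)
1/(6684 + z(31, 1/86)) = 1/(6684 + (39 - 1*31)) = 1/(6684 + (39 - 31)) = 1/(6684 + 8) = 1/6692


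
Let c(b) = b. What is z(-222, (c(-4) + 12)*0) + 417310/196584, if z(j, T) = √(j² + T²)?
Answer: 22029479/98292 ≈ 224.12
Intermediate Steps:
z(j, T) = √(T² + j²)
z(-222, (c(-4) + 12)*0) + 417310/196584 = √(((-4 + 12)*0)² + (-222)²) + 417310/196584 = √((8*0)² + 49284) + 417310*(1/196584) = √(0² + 49284) + 208655/98292 = √(0 + 49284) + 208655/98292 = √49284 + 208655/98292 = 222 + 208655/98292 = 22029479/98292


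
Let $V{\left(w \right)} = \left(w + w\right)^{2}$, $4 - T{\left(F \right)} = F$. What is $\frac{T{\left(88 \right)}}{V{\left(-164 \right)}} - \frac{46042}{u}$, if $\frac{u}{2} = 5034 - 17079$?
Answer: $\frac{618919871}{323962320} \approx 1.9105$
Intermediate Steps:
$u = -24090$ ($u = 2 \left(5034 - 17079\right) = 2 \left(-12045\right) = -24090$)
$T{\left(F \right)} = 4 - F$
$V{\left(w \right)} = 4 w^{2}$ ($V{\left(w \right)} = \left(2 w\right)^{2} = 4 w^{2}$)
$\frac{T{\left(88 \right)}}{V{\left(-164 \right)}} - \frac{46042}{u} = \frac{4 - 88}{4 \left(-164\right)^{2}} - \frac{46042}{-24090} = \frac{4 - 88}{4 \cdot 26896} - - \frac{23021}{12045} = - \frac{84}{107584} + \frac{23021}{12045} = \left(-84\right) \frac{1}{107584} + \frac{23021}{12045} = - \frac{21}{26896} + \frac{23021}{12045} = \frac{618919871}{323962320}$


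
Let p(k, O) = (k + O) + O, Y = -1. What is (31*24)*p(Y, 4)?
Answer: 5208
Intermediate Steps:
p(k, O) = k + 2*O (p(k, O) = (O + k) + O = k + 2*O)
(31*24)*p(Y, 4) = (31*24)*(-1 + 2*4) = 744*(-1 + 8) = 744*7 = 5208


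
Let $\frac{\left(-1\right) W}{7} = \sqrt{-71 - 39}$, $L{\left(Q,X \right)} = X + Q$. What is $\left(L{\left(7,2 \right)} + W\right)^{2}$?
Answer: $\left(9 - 7 i \sqrt{110}\right)^{2} \approx -5309.0 - 1321.5 i$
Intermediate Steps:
$L{\left(Q,X \right)} = Q + X$
$W = - 7 i \sqrt{110}$ ($W = - 7 \sqrt{-71 - 39} = - 7 \sqrt{-110} = - 7 i \sqrt{110} \approx - 73.417 i$)
$\left(L{\left(7,2 \right)} + W\right)^{2} = \left(\left(7 + 2\right) - 7 i \sqrt{110}\right)^{2} = \left(9 - 7 i \sqrt{110}\right)^{2}$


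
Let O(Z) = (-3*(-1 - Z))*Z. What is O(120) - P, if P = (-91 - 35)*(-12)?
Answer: 42048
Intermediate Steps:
P = 1512 (P = -126*(-12) = 1512)
O(Z) = Z*(3 + 3*Z) (O(Z) = (3 + 3*Z)*Z = Z*(3 + 3*Z))
O(120) - P = 3*120*(1 + 120) - 1*1512 = 3*120*121 - 1512 = 43560 - 1512 = 42048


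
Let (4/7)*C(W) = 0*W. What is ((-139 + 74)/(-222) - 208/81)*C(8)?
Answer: 0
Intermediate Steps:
C(W) = 0 (C(W) = 7*(0*W)/4 = (7/4)*0 = 0)
((-139 + 74)/(-222) - 208/81)*C(8) = ((-139 + 74)/(-222) - 208/81)*0 = (-65*(-1/222) - 208*1/81)*0 = (65/222 - 208/81)*0 = -13637/5994*0 = 0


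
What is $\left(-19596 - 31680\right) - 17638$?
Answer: $-68914$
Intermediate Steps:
$\left(-19596 - 31680\right) - 17638 = -51276 - 17638 = -68914$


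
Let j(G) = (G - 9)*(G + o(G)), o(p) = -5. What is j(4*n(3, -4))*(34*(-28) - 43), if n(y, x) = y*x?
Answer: -3005895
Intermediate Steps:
n(y, x) = x*y
j(G) = (-9 + G)*(-5 + G) (j(G) = (G - 9)*(G - 5) = (-9 + G)*(-5 + G))
j(4*n(3, -4))*(34*(-28) - 43) = (45 + (4*(-4*3))² - 56*(-4*3))*(34*(-28) - 43) = (45 + (4*(-12))² - 56*(-12))*(-952 - 43) = (45 + (-48)² - 14*(-48))*(-995) = (45 + 2304 + 672)*(-995) = 3021*(-995) = -3005895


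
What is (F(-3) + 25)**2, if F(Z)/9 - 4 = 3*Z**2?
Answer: 92416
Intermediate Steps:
F(Z) = 36 + 27*Z**2 (F(Z) = 36 + 9*(3*Z**2) = 36 + 27*Z**2)
(F(-3) + 25)**2 = ((36 + 27*(-3)**2) + 25)**2 = ((36 + 27*9) + 25)**2 = ((36 + 243) + 25)**2 = (279 + 25)**2 = 304**2 = 92416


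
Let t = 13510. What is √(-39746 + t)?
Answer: 2*I*√6559 ≈ 161.98*I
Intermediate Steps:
√(-39746 + t) = √(-39746 + 13510) = √(-26236) = 2*I*√6559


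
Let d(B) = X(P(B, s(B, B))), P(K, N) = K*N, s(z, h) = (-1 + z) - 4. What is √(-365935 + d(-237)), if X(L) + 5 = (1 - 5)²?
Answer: 2*I*√91481 ≈ 604.92*I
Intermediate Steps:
s(z, h) = -5 + z
X(L) = 11 (X(L) = -5 + (1 - 5)² = -5 + (-4)² = -5 + 16 = 11)
d(B) = 11
√(-365935 + d(-237)) = √(-365935 + 11) = √(-365924) = 2*I*√91481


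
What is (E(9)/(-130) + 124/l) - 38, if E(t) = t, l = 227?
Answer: -1107303/29510 ≈ -37.523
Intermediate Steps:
(E(9)/(-130) + 124/l) - 38 = (9/(-130) + 124/227) - 38 = (9*(-1/130) + 124*(1/227)) - 38 = (-9/130 + 124/227) - 38 = 14077/29510 - 38 = -1107303/29510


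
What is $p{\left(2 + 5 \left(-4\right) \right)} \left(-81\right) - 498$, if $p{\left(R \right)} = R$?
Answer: $960$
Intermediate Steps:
$p{\left(2 + 5 \left(-4\right) \right)} \left(-81\right) - 498 = \left(2 + 5 \left(-4\right)\right) \left(-81\right) - 498 = \left(2 - 20\right) \left(-81\right) - 498 = \left(-18\right) \left(-81\right) - 498 = 1458 - 498 = 960$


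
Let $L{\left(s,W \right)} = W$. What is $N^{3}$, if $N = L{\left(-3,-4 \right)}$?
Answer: $-64$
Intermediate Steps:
$N = -4$
$N^{3} = \left(-4\right)^{3} = -64$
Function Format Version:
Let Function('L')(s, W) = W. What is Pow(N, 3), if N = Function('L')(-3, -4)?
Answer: -64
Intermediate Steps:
N = -4
Pow(N, 3) = Pow(-4, 3) = -64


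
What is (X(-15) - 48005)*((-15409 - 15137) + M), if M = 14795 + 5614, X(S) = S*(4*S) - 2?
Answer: 477523659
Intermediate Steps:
X(S) = -2 + 4*S² (X(S) = 4*S² - 2 = -2 + 4*S²)
M = 20409
(X(-15) - 48005)*((-15409 - 15137) + M) = ((-2 + 4*(-15)²) - 48005)*((-15409 - 15137) + 20409) = ((-2 + 4*225) - 48005)*(-30546 + 20409) = ((-2 + 900) - 48005)*(-10137) = (898 - 48005)*(-10137) = -47107*(-10137) = 477523659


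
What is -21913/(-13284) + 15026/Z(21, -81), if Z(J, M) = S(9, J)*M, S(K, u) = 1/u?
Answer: -51727631/13284 ≈ -3894.0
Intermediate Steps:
Z(J, M) = M/J
-21913/(-13284) + 15026/Z(21, -81) = -21913/(-13284) + 15026/((-81/21)) = -21913*(-1/13284) + 15026/((-81*1/21)) = 21913/13284 + 15026/(-27/7) = 21913/13284 + 15026*(-7/27) = 21913/13284 - 105182/27 = -51727631/13284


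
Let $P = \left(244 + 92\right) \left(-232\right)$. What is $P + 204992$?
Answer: $127040$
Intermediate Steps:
$P = -77952$ ($P = 336 \left(-232\right) = -77952$)
$P + 204992 = -77952 + 204992 = 127040$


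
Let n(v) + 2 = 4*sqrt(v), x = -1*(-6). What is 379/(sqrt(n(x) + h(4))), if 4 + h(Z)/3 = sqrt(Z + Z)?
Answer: 379*sqrt(2)/(2*sqrt(-7 + 2*sqrt(6) + 3*sqrt(2))) ≈ 183.13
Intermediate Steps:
h(Z) = -12 + 3*sqrt(2)*sqrt(Z) (h(Z) = -12 + 3*sqrt(Z + Z) = -12 + 3*sqrt(2*Z) = -12 + 3*(sqrt(2)*sqrt(Z)) = -12 + 3*sqrt(2)*sqrt(Z))
x = 6
n(v) = -2 + 4*sqrt(v)
379/(sqrt(n(x) + h(4))) = 379/(sqrt((-2 + 4*sqrt(6)) + (-12 + 3*sqrt(2)*sqrt(4)))) = 379/(sqrt((-2 + 4*sqrt(6)) + (-12 + 3*sqrt(2)*2))) = 379/(sqrt((-2 + 4*sqrt(6)) + (-12 + 6*sqrt(2)))) = 379/(sqrt(-14 + 4*sqrt(6) + 6*sqrt(2))) = 379/sqrt(-14 + 4*sqrt(6) + 6*sqrt(2))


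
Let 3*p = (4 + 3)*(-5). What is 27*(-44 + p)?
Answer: -1503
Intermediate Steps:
p = -35/3 (p = ((4 + 3)*(-5))/3 = (7*(-5))/3 = (1/3)*(-35) = -35/3 ≈ -11.667)
27*(-44 + p) = 27*(-44 - 35/3) = 27*(-167/3) = -1503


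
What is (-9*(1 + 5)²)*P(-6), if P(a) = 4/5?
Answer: -1296/5 ≈ -259.20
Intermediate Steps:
P(a) = ⅘ (P(a) = 4*(⅕) = ⅘)
(-9*(1 + 5)²)*P(-6) = -9*(1 + 5)²*(⅘) = -9*6²*(⅘) = -9*36*(⅘) = -324*⅘ = -1296/5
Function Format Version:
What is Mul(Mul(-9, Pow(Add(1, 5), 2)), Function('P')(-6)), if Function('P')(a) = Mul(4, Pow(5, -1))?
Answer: Rational(-1296, 5) ≈ -259.20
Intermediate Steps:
Function('P')(a) = Rational(4, 5) (Function('P')(a) = Mul(4, Rational(1, 5)) = Rational(4, 5))
Mul(Mul(-9, Pow(Add(1, 5), 2)), Function('P')(-6)) = Mul(Mul(-9, Pow(Add(1, 5), 2)), Rational(4, 5)) = Mul(Mul(-9, Pow(6, 2)), Rational(4, 5)) = Mul(Mul(-9, 36), Rational(4, 5)) = Mul(-324, Rational(4, 5)) = Rational(-1296, 5)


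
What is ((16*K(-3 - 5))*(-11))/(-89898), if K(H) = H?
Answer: -704/44949 ≈ -0.015662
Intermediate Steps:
((16*K(-3 - 5))*(-11))/(-89898) = ((16*(-3 - 5))*(-11))/(-89898) = ((16*(-8))*(-11))*(-1/89898) = -128*(-11)*(-1/89898) = 1408*(-1/89898) = -704/44949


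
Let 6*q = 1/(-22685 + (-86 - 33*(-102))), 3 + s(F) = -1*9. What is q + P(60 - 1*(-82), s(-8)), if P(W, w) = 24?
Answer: 2794319/116430 ≈ 24.000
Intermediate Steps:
s(F) = -12 (s(F) = -3 - 1*9 = -3 - 9 = -12)
q = -1/116430 (q = 1/(6*(-22685 + (-86 - 33*(-102)))) = 1/(6*(-22685 + (-86 + 3366))) = 1/(6*(-22685 + 3280)) = (⅙)/(-19405) = (⅙)*(-1/19405) = -1/116430 ≈ -8.5888e-6)
q + P(60 - 1*(-82), s(-8)) = -1/116430 + 24 = 2794319/116430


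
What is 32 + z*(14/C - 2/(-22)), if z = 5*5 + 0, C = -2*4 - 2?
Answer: -8/11 ≈ -0.72727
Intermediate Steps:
C = -10 (C = -8 - 2 = -10)
z = 25 (z = 25 + 0 = 25)
32 + z*(14/C - 2/(-22)) = 32 + 25*(14/(-10) - 2/(-22)) = 32 + 25*(14*(-1/10) - 2*(-1/22)) = 32 + 25*(-7/5 + 1/11) = 32 + 25*(-72/55) = 32 - 360/11 = -8/11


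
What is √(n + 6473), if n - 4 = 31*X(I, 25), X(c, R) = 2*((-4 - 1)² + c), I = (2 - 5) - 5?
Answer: √7531 ≈ 86.781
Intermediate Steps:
I = -8 (I = -3 - 5 = -8)
X(c, R) = 50 + 2*c (X(c, R) = 2*((-5)² + c) = 2*(25 + c) = 50 + 2*c)
n = 1058 (n = 4 + 31*(50 + 2*(-8)) = 4 + 31*(50 - 16) = 4 + 31*34 = 4 + 1054 = 1058)
√(n + 6473) = √(1058 + 6473) = √7531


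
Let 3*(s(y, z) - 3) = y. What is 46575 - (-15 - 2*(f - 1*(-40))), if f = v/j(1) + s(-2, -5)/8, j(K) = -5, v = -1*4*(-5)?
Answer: 559951/12 ≈ 46663.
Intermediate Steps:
v = 20 (v = -4*(-5) = 20)
s(y, z) = 3 + y/3
f = -89/24 (f = 20/(-5) + (3 + (⅓)*(-2))/8 = 20*(-⅕) + (3 - ⅔)*(⅛) = -4 + (7/3)*(⅛) = -4 + 7/24 = -89/24 ≈ -3.7083)
46575 - (-15 - 2*(f - 1*(-40))) = 46575 - (-15 - 2*(-89/24 - 1*(-40))) = 46575 - (-15 - 2*(-89/24 + 40)) = 46575 - (-15 - 2*871/24) = 46575 - (-15 - 871/12) = 46575 - 1*(-1051/12) = 46575 + 1051/12 = 559951/12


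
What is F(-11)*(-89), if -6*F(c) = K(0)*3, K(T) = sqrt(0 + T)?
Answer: 0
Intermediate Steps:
K(T) = sqrt(T)
F(c) = 0 (F(c) = -sqrt(0)*3/6 = -0*3 = -1/6*0 = 0)
F(-11)*(-89) = 0*(-89) = 0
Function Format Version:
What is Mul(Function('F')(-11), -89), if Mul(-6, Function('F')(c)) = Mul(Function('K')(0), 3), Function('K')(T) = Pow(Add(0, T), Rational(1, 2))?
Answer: 0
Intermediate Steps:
Function('K')(T) = Pow(T, Rational(1, 2))
Function('F')(c) = 0 (Function('F')(c) = Mul(Rational(-1, 6), Mul(Pow(0, Rational(1, 2)), 3)) = Mul(Rational(-1, 6), Mul(0, 3)) = Mul(Rational(-1, 6), 0) = 0)
Mul(Function('F')(-11), -89) = Mul(0, -89) = 0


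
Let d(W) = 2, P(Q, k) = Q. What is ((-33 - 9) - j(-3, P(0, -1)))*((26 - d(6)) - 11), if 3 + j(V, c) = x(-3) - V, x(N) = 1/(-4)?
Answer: -2171/4 ≈ -542.75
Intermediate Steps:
x(N) = -1/4
j(V, c) = -13/4 - V (j(V, c) = -3 + (-1/4 - V) = -13/4 - V)
((-33 - 9) - j(-3, P(0, -1)))*((26 - d(6)) - 11) = ((-33 - 9) - (-13/4 - 1*(-3)))*((26 - 1*2) - 11) = (-42 - (-13/4 + 3))*((26 - 2) - 11) = (-42 - 1*(-1/4))*(24 - 11) = (-42 + 1/4)*13 = -167/4*13 = -2171/4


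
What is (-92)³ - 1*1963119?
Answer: -2741807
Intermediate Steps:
(-92)³ - 1*1963119 = -778688 - 1963119 = -2741807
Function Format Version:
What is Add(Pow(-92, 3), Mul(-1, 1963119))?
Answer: -2741807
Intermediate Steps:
Add(Pow(-92, 3), Mul(-1, 1963119)) = Add(-778688, -1963119) = -2741807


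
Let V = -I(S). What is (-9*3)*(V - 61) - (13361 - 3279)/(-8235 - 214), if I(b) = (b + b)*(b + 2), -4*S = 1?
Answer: 1546589/952 ≈ 1624.6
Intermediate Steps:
S = -¼ (S = -¼*1 = -¼ ≈ -0.25000)
I(b) = 2*b*(2 + b) (I(b) = (2*b)*(2 + b) = 2*b*(2 + b))
V = 7/8 (V = -2*(-1)*(2 - ¼)/4 = -2*(-1)*7/(4*4) = -1*(-7/8) = 7/8 ≈ 0.87500)
(-9*3)*(V - 61) - (13361 - 3279)/(-8235 - 214) = (-9*3)*(7/8 - 61) - (13361 - 3279)/(-8235 - 214) = -27*(-481/8) - 10082/(-8449) = 12987/8 - 10082*(-1)/8449 = 12987/8 - 1*(-142/119) = 12987/8 + 142/119 = 1546589/952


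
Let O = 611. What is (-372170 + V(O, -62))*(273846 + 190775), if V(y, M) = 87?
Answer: -172877575543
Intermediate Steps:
(-372170 + V(O, -62))*(273846 + 190775) = (-372170 + 87)*(273846 + 190775) = -372083*464621 = -172877575543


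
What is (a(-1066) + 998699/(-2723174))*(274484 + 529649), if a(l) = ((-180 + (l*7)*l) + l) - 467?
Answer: 17414947555885233651/2723174 ≈ 6.3951e+12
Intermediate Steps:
a(l) = -647 + l + 7*l² (a(l) = ((-180 + (7*l)*l) + l) - 467 = ((-180 + 7*l²) + l) - 467 = (-180 + l + 7*l²) - 467 = -647 + l + 7*l²)
(a(-1066) + 998699/(-2723174))*(274484 + 529649) = ((-647 - 1066 + 7*(-1066)²) + 998699/(-2723174))*(274484 + 529649) = ((-647 - 1066 + 7*1136356) + 998699*(-1/2723174))*804133 = ((-647 - 1066 + 7954492) - 998699/2723174)*804133 = (7952779 - 998699/2723174)*804133 = (21656800001847/2723174)*804133 = 17414947555885233651/2723174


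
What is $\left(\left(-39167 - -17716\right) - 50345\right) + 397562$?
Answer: $325766$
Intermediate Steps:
$\left(\left(-39167 - -17716\right) - 50345\right) + 397562 = \left(\left(-39167 + 17716\right) - 50345\right) + 397562 = \left(-21451 - 50345\right) + 397562 = -71796 + 397562 = 325766$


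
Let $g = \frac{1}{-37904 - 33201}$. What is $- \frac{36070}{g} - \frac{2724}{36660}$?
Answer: $\frac{7835333704023}{3055} \approx 2.5648 \cdot 10^{9}$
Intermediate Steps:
$g = - \frac{1}{71105}$ ($g = \frac{1}{-71105} = - \frac{1}{71105} \approx -1.4064 \cdot 10^{-5}$)
$- \frac{36070}{g} - \frac{2724}{36660} = - \frac{36070}{- \frac{1}{71105}} - \frac{2724}{36660} = \left(-36070\right) \left(-71105\right) - \frac{227}{3055} = 2564757350 - \frac{227}{3055} = \frac{7835333704023}{3055}$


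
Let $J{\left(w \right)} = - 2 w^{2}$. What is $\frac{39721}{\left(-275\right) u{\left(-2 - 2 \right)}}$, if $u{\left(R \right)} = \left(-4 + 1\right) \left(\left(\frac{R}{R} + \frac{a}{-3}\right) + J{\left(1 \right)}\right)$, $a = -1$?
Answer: $- \frac{3611}{50} \approx -72.22$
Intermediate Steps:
$u{\left(R \right)} = 2$ ($u{\left(R \right)} = \left(-4 + 1\right) \left(\left(\frac{R}{R} - \frac{1}{-3}\right) - 2 \cdot 1^{2}\right) = - 3 \left(\left(1 - - \frac{1}{3}\right) - 2\right) = - 3 \left(\left(1 + \frac{1}{3}\right) - 2\right) = - 3 \left(\frac{4}{3} - 2\right) = \left(-3\right) \left(- \frac{2}{3}\right) = 2$)
$\frac{39721}{\left(-275\right) u{\left(-2 - 2 \right)}} = \frac{39721}{\left(-275\right) 2} = \frac{39721}{-550} = 39721 \left(- \frac{1}{550}\right) = - \frac{3611}{50}$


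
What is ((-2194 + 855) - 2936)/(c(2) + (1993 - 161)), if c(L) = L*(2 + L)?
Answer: -855/368 ≈ -2.3234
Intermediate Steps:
((-2194 + 855) - 2936)/(c(2) + (1993 - 161)) = ((-2194 + 855) - 2936)/(2*(2 + 2) + (1993 - 161)) = (-1339 - 2936)/(2*4 + 1832) = -4275/(8 + 1832) = -4275/1840 = -4275*1/1840 = -855/368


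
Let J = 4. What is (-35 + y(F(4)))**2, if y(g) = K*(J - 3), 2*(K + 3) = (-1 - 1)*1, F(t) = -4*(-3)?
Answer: 1521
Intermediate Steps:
F(t) = 12
K = -4 (K = -3 + ((-1 - 1)*1)/2 = -3 + (-2*1)/2 = -3 + (1/2)*(-2) = -3 - 1 = -4)
y(g) = -4 (y(g) = -4*(4 - 3) = -4*1 = -4)
(-35 + y(F(4)))**2 = (-35 - 4)**2 = (-39)**2 = 1521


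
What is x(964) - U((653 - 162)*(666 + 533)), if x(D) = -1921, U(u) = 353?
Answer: -2274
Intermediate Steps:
x(964) - U((653 - 162)*(666 + 533)) = -1921 - 1*353 = -1921 - 353 = -2274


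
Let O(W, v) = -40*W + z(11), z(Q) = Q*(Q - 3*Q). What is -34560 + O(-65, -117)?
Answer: -32202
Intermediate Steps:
z(Q) = -2*Q² (z(Q) = Q*(-2*Q) = -2*Q²)
O(W, v) = -242 - 40*W (O(W, v) = -40*W - 2*11² = -40*W - 2*121 = -40*W - 242 = -242 - 40*W)
-34560 + O(-65, -117) = -34560 + (-242 - 40*(-65)) = -34560 + (-242 + 2600) = -34560 + 2358 = -32202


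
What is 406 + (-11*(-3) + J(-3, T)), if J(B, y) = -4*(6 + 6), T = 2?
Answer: 391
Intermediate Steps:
J(B, y) = -48 (J(B, y) = -4*12 = -48)
406 + (-11*(-3) + J(-3, T)) = 406 + (-11*(-3) - 48) = 406 + (33 - 48) = 406 - 15 = 391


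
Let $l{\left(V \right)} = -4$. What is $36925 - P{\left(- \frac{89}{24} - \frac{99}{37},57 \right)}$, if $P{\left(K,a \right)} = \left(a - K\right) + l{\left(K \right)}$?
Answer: $\frac{32736667}{888} \approx 36866.0$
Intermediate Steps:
$P{\left(K,a \right)} = -4 + a - K$ ($P{\left(K,a \right)} = \left(a - K\right) - 4 = -4 + a - K$)
$36925 - P{\left(- \frac{89}{24} - \frac{99}{37},57 \right)} = 36925 - \left(-4 + 57 - \left(- \frac{89}{24} - \frac{99}{37}\right)\right) = 36925 - \left(-4 + 57 - - \frac{5669}{888}\right) = 36925 - \left(-4 + 57 + \frac{5669}{888}\right) = 36925 - \frac{52733}{888} = \frac{32736667}{888}$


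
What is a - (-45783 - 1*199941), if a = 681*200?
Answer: 381924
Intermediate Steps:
a = 136200
a - (-45783 - 1*199941) = 136200 - (-45783 - 1*199941) = 136200 - (-45783 - 199941) = 136200 - 1*(-245724) = 136200 + 245724 = 381924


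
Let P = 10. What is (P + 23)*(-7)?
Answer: -231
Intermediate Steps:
(P + 23)*(-7) = (10 + 23)*(-7) = 33*(-7) = -231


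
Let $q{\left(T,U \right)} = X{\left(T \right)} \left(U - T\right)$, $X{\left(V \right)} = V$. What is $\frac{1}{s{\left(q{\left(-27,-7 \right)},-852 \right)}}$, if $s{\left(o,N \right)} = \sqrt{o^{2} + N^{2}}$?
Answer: $\frac{\sqrt{7066}}{84792} \approx 0.00099136$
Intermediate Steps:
$q{\left(T,U \right)} = T \left(U - T\right)$
$s{\left(o,N \right)} = \sqrt{N^{2} + o^{2}}$
$\frac{1}{s{\left(q{\left(-27,-7 \right)},-852 \right)}} = \frac{1}{\sqrt{\left(-852\right)^{2} + \left(- 27 \left(-7 - -27\right)\right)^{2}}} = \frac{1}{\sqrt{725904 + \left(- 27 \left(-7 + 27\right)\right)^{2}}} = \frac{1}{\sqrt{725904 + \left(\left(-27\right) 20\right)^{2}}} = \frac{1}{\sqrt{725904 + \left(-540\right)^{2}}} = \frac{1}{\sqrt{725904 + 291600}} = \frac{1}{\sqrt{1017504}} = \frac{1}{12 \sqrt{7066}} = \frac{\sqrt{7066}}{84792}$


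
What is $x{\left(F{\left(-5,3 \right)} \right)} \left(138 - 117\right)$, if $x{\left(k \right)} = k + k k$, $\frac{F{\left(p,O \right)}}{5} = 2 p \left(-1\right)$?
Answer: $53550$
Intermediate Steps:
$F{\left(p,O \right)} = - 10 p$ ($F{\left(p,O \right)} = 5 \cdot 2 p \left(-1\right) = 5 \left(- 2 p\right) = - 10 p$)
$x{\left(k \right)} = k + k^{2}$
$x{\left(F{\left(-5,3 \right)} \right)} \left(138 - 117\right) = \left(-10\right) \left(-5\right) \left(1 - -50\right) \left(138 - 117\right) = 50 \left(1 + 50\right) 21 = 50 \cdot 51 \cdot 21 = 2550 \cdot 21 = 53550$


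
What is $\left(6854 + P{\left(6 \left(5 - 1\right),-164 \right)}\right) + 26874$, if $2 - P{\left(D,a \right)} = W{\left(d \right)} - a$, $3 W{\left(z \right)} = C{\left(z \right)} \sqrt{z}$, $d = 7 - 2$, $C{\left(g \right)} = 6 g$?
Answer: $33566 - 10 \sqrt{5} \approx 33544.0$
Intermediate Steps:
$d = 5$
$W{\left(z \right)} = 2 z^{\frac{3}{2}}$ ($W{\left(z \right)} = \frac{6 z \sqrt{z}}{3} = \frac{6 z^{\frac{3}{2}}}{3} = 2 z^{\frac{3}{2}}$)
$P{\left(D,a \right)} = 2 + a - 10 \sqrt{5}$ ($P{\left(D,a \right)} = 2 - \left(2 \cdot 5^{\frac{3}{2}} - a\right) = 2 - \left(2 \cdot 5 \sqrt{5} - a\right) = 2 - \left(10 \sqrt{5} - a\right) = 2 - \left(- a + 10 \sqrt{5}\right) = 2 + \left(a - 10 \sqrt{5}\right) = 2 + a - 10 \sqrt{5}$)
$\left(6854 + P{\left(6 \left(5 - 1\right),-164 \right)}\right) + 26874 = \left(6854 - \left(162 + 10 \sqrt{5}\right)\right) + 26874 = \left(6692 - 10 \sqrt{5}\right) + 26874 = 33566 - 10 \sqrt{5}$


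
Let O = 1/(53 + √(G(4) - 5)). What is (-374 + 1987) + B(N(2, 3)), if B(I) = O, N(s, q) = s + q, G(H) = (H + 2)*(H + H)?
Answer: 4461611/2766 - √43/2766 ≈ 1613.0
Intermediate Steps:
G(H) = 2*H*(2 + H) (G(H) = (2 + H)*(2*H) = 2*H*(2 + H))
O = 1/(53 + √43) (O = 1/(53 + √(2*4*(2 + 4) - 5)) = 1/(53 + √(2*4*6 - 5)) = 1/(53 + √(48 - 5)) = 1/(53 + √43) ≈ 0.016791)
N(s, q) = q + s
B(I) = 53/2766 - √43/2766
(-374 + 1987) + B(N(2, 3)) = (-374 + 1987) + (53/2766 - √43/2766) = 1613 + (53/2766 - √43/2766) = 4461611/2766 - √43/2766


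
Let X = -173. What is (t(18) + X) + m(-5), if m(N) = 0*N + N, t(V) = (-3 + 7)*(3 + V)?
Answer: -94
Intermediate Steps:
t(V) = 12 + 4*V (t(V) = 4*(3 + V) = 12 + 4*V)
m(N) = N (m(N) = 0 + N = N)
(t(18) + X) + m(-5) = ((12 + 4*18) - 173) - 5 = ((12 + 72) - 173) - 5 = (84 - 173) - 5 = -89 - 5 = -94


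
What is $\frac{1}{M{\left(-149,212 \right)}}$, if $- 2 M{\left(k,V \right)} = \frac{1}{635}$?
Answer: $-1270$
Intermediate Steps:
$M{\left(k,V \right)} = - \frac{1}{1270}$ ($M{\left(k,V \right)} = - \frac{1}{2 \cdot 635} = \left(- \frac{1}{2}\right) \frac{1}{635} = - \frac{1}{1270}$)
$\frac{1}{M{\left(-149,212 \right)}} = \frac{1}{- \frac{1}{1270}} = -1270$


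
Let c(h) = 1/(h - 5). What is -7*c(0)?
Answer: 7/5 ≈ 1.4000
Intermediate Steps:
c(h) = 1/(-5 + h)
-7*c(0) = -7/(-5 + 0) = -7/(-5) = -7*(-1/5) = 7/5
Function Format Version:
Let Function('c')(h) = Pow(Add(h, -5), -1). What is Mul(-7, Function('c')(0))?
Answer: Rational(7, 5) ≈ 1.4000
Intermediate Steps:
Function('c')(h) = Pow(Add(-5, h), -1)
Mul(-7, Function('c')(0)) = Mul(-7, Pow(Add(-5, 0), -1)) = Mul(-7, Pow(-5, -1)) = Mul(-7, Rational(-1, 5)) = Rational(7, 5)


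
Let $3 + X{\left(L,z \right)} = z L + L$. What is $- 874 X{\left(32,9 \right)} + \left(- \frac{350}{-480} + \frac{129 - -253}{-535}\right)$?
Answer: $- \frac{7114849051}{25680} \approx -2.7706 \cdot 10^{5}$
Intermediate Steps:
$X{\left(L,z \right)} = -3 + L + L z$ ($X{\left(L,z \right)} = -3 + \left(z L + L\right) = -3 + \left(L z + L\right) = -3 + \left(L + L z\right) = -3 + L + L z$)
$- 874 X{\left(32,9 \right)} + \left(- \frac{350}{-480} + \frac{129 - -253}{-535}\right) = - 874 \left(-3 + 32 + 32 \cdot 9\right) + \left(- \frac{350}{-480} + \frac{129 - -253}{-535}\right) = - 874 \left(-3 + 32 + 288\right) + \left(\left(-350\right) \left(- \frac{1}{480}\right) + \left(129 + 253\right) \left(- \frac{1}{535}\right)\right) = \left(-874\right) 317 + \left(\frac{35}{48} + 382 \left(- \frac{1}{535}\right)\right) = -277058 + \left(\frac{35}{48} - \frac{382}{535}\right) = -277058 + \frac{389}{25680} = - \frac{7114849051}{25680}$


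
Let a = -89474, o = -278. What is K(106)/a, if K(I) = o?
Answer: 139/44737 ≈ 0.0031070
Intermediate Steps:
K(I) = -278
K(106)/a = -278/(-89474) = -278*(-1/89474) = 139/44737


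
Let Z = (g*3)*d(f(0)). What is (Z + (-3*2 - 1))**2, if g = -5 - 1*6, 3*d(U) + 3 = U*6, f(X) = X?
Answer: 676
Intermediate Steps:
d(U) = -1 + 2*U (d(U) = -1 + (U*6)/3 = -1 + (6*U)/3 = -1 + 2*U)
g = -11 (g = -5 - 6 = -11)
Z = 33 (Z = (-11*3)*(-1 + 2*0) = -33*(-1 + 0) = -33*(-1) = 33)
(Z + (-3*2 - 1))**2 = (33 + (-3*2 - 1))**2 = (33 + (-6 - 1))**2 = (33 - 7)**2 = 26**2 = 676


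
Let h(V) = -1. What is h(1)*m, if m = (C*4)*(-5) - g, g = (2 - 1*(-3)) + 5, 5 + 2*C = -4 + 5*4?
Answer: 120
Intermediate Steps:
C = 11/2 (C = -5/2 + (-4 + 5*4)/2 = -5/2 + (-4 + 20)/2 = -5/2 + (1/2)*16 = -5/2 + 8 = 11/2 ≈ 5.5000)
g = 10 (g = (2 + 3) + 5 = 5 + 5 = 10)
m = -120 (m = ((11/2)*4)*(-5) - 1*10 = 22*(-5) - 10 = -110 - 10 = -120)
h(1)*m = -1*(-120) = 120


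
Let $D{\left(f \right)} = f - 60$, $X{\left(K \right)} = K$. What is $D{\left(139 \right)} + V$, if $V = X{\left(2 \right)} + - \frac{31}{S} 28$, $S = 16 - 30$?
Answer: $143$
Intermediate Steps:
$D{\left(f \right)} = -60 + f$
$S = -14$
$V = 64$ ($V = 2 + - \frac{31}{-14} \cdot 28 = 2 + \left(-31\right) \left(- \frac{1}{14}\right) 28 = 2 + \frac{31}{14} \cdot 28 = 2 + 62 = 64$)
$D{\left(139 \right)} + V = \left(-60 + 139\right) + 64 = 79 + 64 = 143$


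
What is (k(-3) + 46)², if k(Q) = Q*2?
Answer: 1600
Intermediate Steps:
k(Q) = 2*Q
(k(-3) + 46)² = (2*(-3) + 46)² = (-6 + 46)² = 40² = 1600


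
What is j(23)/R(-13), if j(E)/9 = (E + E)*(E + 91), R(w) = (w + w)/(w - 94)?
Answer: 2524986/13 ≈ 1.9423e+5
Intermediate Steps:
R(w) = 2*w/(-94 + w) (R(w) = (2*w)/(-94 + w) = 2*w/(-94 + w))
j(E) = 18*E*(91 + E) (j(E) = 9*((E + E)*(E + 91)) = 9*((2*E)*(91 + E)) = 9*(2*E*(91 + E)) = 18*E*(91 + E))
j(23)/R(-13) = (18*23*(91 + 23))/((2*(-13)/(-94 - 13))) = (18*23*114)/((2*(-13)/(-107))) = 47196/((2*(-13)*(-1/107))) = 47196/(26/107) = 47196*(107/26) = 2524986/13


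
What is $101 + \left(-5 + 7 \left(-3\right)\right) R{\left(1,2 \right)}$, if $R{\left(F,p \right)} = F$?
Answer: $75$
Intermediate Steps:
$101 + \left(-5 + 7 \left(-3\right)\right) R{\left(1,2 \right)} = 101 + \left(-5 + 7 \left(-3\right)\right) 1 = 101 + \left(-5 - 21\right) 1 = 101 - 26 = 75$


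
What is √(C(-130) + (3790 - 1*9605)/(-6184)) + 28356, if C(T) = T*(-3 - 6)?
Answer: 28356 + √11194732870/3092 ≈ 28390.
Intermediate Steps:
C(T) = -9*T (C(T) = T*(-9) = -9*T)
√(C(-130) + (3790 - 1*9605)/(-6184)) + 28356 = √(-9*(-130) + (3790 - 1*9605)/(-6184)) + 28356 = √(1170 + (3790 - 9605)*(-1/6184)) + 28356 = √(1170 - 5815*(-1/6184)) + 28356 = √(1170 + 5815/6184) + 28356 = √(7241095/6184) + 28356 = √11194732870/3092 + 28356 = 28356 + √11194732870/3092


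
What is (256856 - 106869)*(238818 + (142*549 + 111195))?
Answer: 64190086377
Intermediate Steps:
(256856 - 106869)*(238818 + (142*549 + 111195)) = 149987*(238818 + (77958 + 111195)) = 149987*(238818 + 189153) = 149987*427971 = 64190086377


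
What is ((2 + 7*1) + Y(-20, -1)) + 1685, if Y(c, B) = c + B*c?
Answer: 1694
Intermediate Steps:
((2 + 7*1) + Y(-20, -1)) + 1685 = ((2 + 7*1) - 20*(1 - 1)) + 1685 = ((2 + 7) - 20*0) + 1685 = (9 + 0) + 1685 = 9 + 1685 = 1694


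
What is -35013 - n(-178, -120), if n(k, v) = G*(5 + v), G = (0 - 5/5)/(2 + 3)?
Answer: -35036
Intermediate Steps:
G = -⅕ (G = (0 - 5*⅕)/5 = (0 - 1)*(⅕) = -1*⅕ = -⅕ ≈ -0.20000)
n(k, v) = -1 - v/5 (n(k, v) = -(5 + v)/5 = -1 - v/5)
-35013 - n(-178, -120) = -35013 - (-1 - ⅕*(-120)) = -35013 - (-1 + 24) = -35013 - 1*23 = -35013 - 23 = -35036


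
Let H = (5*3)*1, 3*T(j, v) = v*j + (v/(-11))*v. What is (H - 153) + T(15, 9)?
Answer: -1050/11 ≈ -95.455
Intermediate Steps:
T(j, v) = -v**2/33 + j*v/3 (T(j, v) = (v*j + (v/(-11))*v)/3 = (j*v + (v*(-1/11))*v)/3 = (j*v + (-v/11)*v)/3 = (j*v - v**2/11)/3 = (-v**2/11 + j*v)/3 = -v**2/33 + j*v/3)
H = 15 (H = 15*1 = 15)
(H - 153) + T(15, 9) = (15 - 153) + (1/33)*9*(-1*9 + 11*15) = -138 + (1/33)*9*(-9 + 165) = -138 + (1/33)*9*156 = -138 + 468/11 = -1050/11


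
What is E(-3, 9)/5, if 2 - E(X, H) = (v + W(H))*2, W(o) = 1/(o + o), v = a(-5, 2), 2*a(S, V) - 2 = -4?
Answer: 7/9 ≈ 0.77778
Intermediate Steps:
a(S, V) = -1 (a(S, V) = 1 + (½)*(-4) = 1 - 2 = -1)
v = -1
W(o) = 1/(2*o)
E(X, H) = 4 - 1/H (E(X, H) = 2 - (-1 + 1/(2*H))*2 = 2 - (-2 + 1/H) = 2 + (2 - 1/H) = 4 - 1/H)
E(-3, 9)/5 = (4 - 1/9)/5 = (4 - 1*⅑)/5 = (4 - ⅑)/5 = (⅕)*(35/9) = 7/9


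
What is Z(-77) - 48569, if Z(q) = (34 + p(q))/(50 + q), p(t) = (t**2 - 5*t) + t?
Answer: -1317634/27 ≈ -48801.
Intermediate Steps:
p(t) = t**2 - 4*t
Z(q) = (34 + q*(-4 + q))/(50 + q)
Z(-77) - 48569 = (34 - 77*(-4 - 77))/(50 - 77) - 48569 = (34 - 77*(-81))/(-27) - 48569 = -(34 + 6237)/27 - 48569 = -1/27*6271 - 48569 = -6271/27 - 48569 = -1317634/27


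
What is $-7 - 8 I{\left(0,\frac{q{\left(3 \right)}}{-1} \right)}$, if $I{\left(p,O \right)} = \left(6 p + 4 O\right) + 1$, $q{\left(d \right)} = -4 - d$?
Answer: $-239$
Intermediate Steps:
$I{\left(p,O \right)} = 1 + 4 O + 6 p$ ($I{\left(p,O \right)} = \left(4 O + 6 p\right) + 1 = 1 + 4 O + 6 p$)
$-7 - 8 I{\left(0,\frac{q{\left(3 \right)}}{-1} \right)} = -7 - 8 \left(1 + 4 \frac{-4 - 3}{-1} + 6 \cdot 0\right) = -7 - 8 \left(1 + 4 \left(-4 - 3\right) \left(-1\right) + 0\right) = -7 - 8 \left(1 + 4 \left(\left(-7\right) \left(-1\right)\right) + 0\right) = -7 - 8 \left(1 + 4 \cdot 7 + 0\right) = -7 - 8 \left(1 + 28 + 0\right) = -7 - 232 = -239$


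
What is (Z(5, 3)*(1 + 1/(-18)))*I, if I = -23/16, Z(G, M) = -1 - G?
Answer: 391/48 ≈ 8.1458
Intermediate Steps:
I = -23/16 (I = -23*1/16 = -23/16 ≈ -1.4375)
(Z(5, 3)*(1 + 1/(-18)))*I = ((-1 - 1*5)*(1 + 1/(-18)))*(-23/16) = ((-1 - 5)*(1 + 1*(-1/18)))*(-23/16) = -6*(1 - 1/18)*(-23/16) = -6*17/18*(-23/16) = -17/3*(-23/16) = 391/48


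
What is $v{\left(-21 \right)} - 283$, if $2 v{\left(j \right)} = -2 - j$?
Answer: $- \frac{547}{2} \approx -273.5$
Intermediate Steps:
$v{\left(j \right)} = -1 - \frac{j}{2}$ ($v{\left(j \right)} = \frac{-2 - j}{2} = -1 - \frac{j}{2}$)
$v{\left(-21 \right)} - 283 = \left(-1 - - \frac{21}{2}\right) - 283 = \left(-1 + \frac{21}{2}\right) - 283 = \frac{19}{2} - 283 = - \frac{547}{2}$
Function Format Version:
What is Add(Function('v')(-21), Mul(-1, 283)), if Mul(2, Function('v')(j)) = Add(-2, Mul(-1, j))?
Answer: Rational(-547, 2) ≈ -273.50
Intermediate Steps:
Function('v')(j) = Add(-1, Mul(Rational(-1, 2), j)) (Function('v')(j) = Mul(Rational(1, 2), Add(-2, Mul(-1, j))) = Add(-1, Mul(Rational(-1, 2), j)))
Add(Function('v')(-21), Mul(-1, 283)) = Add(Add(-1, Mul(Rational(-1, 2), -21)), Mul(-1, 283)) = Add(Add(-1, Rational(21, 2)), -283) = Add(Rational(19, 2), -283) = Rational(-547, 2)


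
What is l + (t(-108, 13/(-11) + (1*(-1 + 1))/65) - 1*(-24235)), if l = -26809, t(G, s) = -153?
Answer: -2727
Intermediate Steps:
l + (t(-108, 13/(-11) + (1*(-1 + 1))/65) - 1*(-24235)) = -26809 + (-153 - 1*(-24235)) = -26809 + (-153 + 24235) = -26809 + 24082 = -2727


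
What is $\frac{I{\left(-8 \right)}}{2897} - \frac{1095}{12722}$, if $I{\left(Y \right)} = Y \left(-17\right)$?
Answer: $- \frac{1442023}{36855634} \approx -0.039126$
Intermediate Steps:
$I{\left(Y \right)} = - 17 Y$
$\frac{I{\left(-8 \right)}}{2897} - \frac{1095}{12722} = \frac{\left(-17\right) \left(-8\right)}{2897} - \frac{1095}{12722} = 136 \cdot \frac{1}{2897} - \frac{1095}{12722} = \frac{136}{2897} - \frac{1095}{12722} = - \frac{1442023}{36855634}$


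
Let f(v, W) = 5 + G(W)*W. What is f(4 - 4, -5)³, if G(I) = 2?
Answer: -125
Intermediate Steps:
f(v, W) = 5 + 2*W
f(4 - 4, -5)³ = (5 + 2*(-5))³ = (5 - 10)³ = (-5)³ = -125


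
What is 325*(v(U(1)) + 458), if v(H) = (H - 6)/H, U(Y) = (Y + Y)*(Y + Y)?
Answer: 297375/2 ≈ 1.4869e+5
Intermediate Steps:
U(Y) = 4*Y² (U(Y) = (2*Y)*(2*Y) = 4*Y²)
v(H) = (-6 + H)/H
325*(v(U(1)) + 458) = 325*((-6 + 4*1²)/((4*1²)) + 458) = 325*((-6 + 4*1)/((4*1)) + 458) = 325*((-6 + 4)/4 + 458) = 325*((¼)*(-2) + 458) = 325*(-½ + 458) = 325*(915/2) = 297375/2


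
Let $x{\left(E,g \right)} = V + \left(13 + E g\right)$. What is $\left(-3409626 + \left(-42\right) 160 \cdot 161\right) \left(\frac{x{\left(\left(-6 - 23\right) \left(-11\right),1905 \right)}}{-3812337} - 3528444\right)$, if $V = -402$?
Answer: $\frac{20139520671254407988}{1270779} \approx 1.5848 \cdot 10^{13}$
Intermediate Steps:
$x{\left(E,g \right)} = -389 + E g$ ($x{\left(E,g \right)} = -402 + \left(13 + E g\right) = -389 + E g$)
$\left(-3409626 + \left(-42\right) 160 \cdot 161\right) \left(\frac{x{\left(\left(-6 - 23\right) \left(-11\right),1905 \right)}}{-3812337} - 3528444\right) = \left(-3409626 + \left(-42\right) 160 \cdot 161\right) \left(\frac{-389 + \left(-6 - 23\right) \left(-11\right) 1905}{-3812337} - 3528444\right) = \left(-3409626 - 1081920\right) \left(\left(-389 + \left(-29\right) \left(-11\right) 1905\right) \left(- \frac{1}{3812337}\right) - 3528444\right) = \left(-3409626 - 1081920\right) \left(\left(-389 + 319 \cdot 1905\right) \left(- \frac{1}{3812337}\right) - 3528444\right) = - 4491546 \left(\left(-389 + 607695\right) \left(- \frac{1}{3812337}\right) - 3528444\right) = - 4491546 \left(607306 \left(- \frac{1}{3812337}\right) - 3528444\right) = - 4491546 \left(- \frac{607306}{3812337} - 3528444\right) = \left(-4491546\right) \left(- \frac{13451618220934}{3812337}\right) = \frac{20139520671254407988}{1270779}$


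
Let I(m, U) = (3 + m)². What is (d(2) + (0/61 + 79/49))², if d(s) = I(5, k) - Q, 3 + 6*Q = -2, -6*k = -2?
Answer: 381616225/86436 ≈ 4415.0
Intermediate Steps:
k = ⅓ (k = -⅙*(-2) = ⅓ ≈ 0.33333)
Q = -⅚ (Q = -½ + (⅙)*(-2) = -½ - ⅓ = -⅚ ≈ -0.83333)
d(s) = 389/6 (d(s) = (3 + 5)² - 1*(-⅚) = 8² + ⅚ = 64 + ⅚ = 389/6)
(d(2) + (0/61 + 79/49))² = (389/6 + (0/61 + 79/49))² = (389/6 + (0*(1/61) + 79*(1/49)))² = (389/6 + (0 + 79/49))² = (389/6 + 79/49)² = (19535/294)² = 381616225/86436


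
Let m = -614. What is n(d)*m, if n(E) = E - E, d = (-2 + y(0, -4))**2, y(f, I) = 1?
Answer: 0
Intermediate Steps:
d = 1 (d = (-2 + 1)**2 = (-1)**2 = 1)
n(E) = 0
n(d)*m = 0*(-614) = 0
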